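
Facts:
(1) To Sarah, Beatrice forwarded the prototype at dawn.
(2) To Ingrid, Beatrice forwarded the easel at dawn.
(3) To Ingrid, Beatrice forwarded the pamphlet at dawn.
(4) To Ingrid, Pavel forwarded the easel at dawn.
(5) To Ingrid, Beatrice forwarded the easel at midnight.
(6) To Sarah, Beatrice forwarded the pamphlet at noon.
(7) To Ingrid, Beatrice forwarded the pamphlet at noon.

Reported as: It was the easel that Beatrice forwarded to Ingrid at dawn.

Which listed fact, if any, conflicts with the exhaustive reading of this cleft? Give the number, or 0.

The cleft puts "the easel" in focus and presupposes the open proposition with same agent, recipient, setting (Beatrice / Ingrid / at dawn).
Exhaustivity: the easel is the only thing satisfying that background.
But fact (3) also has same agent, recipient, setting (Beatrice / Ingrid / at dawn), with thing = the pamphlet — so the exhaustive reading fails.

3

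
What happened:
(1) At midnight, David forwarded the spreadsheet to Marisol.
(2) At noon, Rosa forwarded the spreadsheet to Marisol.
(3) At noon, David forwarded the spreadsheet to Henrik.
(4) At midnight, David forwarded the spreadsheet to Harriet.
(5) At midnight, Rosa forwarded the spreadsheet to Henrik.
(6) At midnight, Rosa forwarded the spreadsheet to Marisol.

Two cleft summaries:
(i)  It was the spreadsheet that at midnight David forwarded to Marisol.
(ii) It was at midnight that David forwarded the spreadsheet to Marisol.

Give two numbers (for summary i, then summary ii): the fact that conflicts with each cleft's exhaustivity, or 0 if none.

(i): focus "the spreadsheet". No fact shares David as agent and Marisol as recipient and at midnight as setting with a different thing. 0.
(ii): focus "at midnight". No fact shares David as agent and the spreadsheet as thing and Marisol as recipient with a different setting. 0.

0, 0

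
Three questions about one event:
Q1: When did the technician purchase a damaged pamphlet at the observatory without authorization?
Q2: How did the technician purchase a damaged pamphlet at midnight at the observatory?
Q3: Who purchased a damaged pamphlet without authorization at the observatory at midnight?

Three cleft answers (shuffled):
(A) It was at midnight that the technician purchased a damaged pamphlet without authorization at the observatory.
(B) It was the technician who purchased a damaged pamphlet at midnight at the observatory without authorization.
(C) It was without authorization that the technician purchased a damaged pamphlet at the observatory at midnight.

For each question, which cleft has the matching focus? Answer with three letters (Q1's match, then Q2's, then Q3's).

Q1 asks about the time; cleft (A) focuses "at midnight", which is the time — so Q1 → A.
Q2 asks about the manner; cleft (C) focuses "without authorization", which is the manner — so Q2 → C.
Q3 asks about the subject (agent); cleft (B) focuses "the technician", which is the subject (agent) — so Q3 → B.
Mapping: Q1→A, Q2→C, Q3→B.

ACB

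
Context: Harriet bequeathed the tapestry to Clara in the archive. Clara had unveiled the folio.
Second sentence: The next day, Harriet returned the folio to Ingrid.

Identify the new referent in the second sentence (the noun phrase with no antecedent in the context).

Ingrid

"Harriet" and "the folio" in the second sentence are given — already mentioned in the context.
"Ingrid" has no antecedent in the context; it is discourse-new.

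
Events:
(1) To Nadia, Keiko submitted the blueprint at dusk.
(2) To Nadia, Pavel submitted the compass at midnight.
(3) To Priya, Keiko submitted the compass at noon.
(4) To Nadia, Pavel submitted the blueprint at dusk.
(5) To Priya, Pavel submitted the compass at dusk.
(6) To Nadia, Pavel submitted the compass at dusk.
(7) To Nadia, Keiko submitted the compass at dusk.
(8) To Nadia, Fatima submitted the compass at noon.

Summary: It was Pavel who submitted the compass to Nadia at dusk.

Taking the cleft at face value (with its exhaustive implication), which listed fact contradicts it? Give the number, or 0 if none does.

7

The cleft puts "Pavel" in focus and presupposes the open proposition with the compass as thing and Nadia as recipient and at dusk as setting.
The exhaustive reading says no other agent fits that background.
Fact (7) shares the background but with agent = Keiko; exhaustivity is violated.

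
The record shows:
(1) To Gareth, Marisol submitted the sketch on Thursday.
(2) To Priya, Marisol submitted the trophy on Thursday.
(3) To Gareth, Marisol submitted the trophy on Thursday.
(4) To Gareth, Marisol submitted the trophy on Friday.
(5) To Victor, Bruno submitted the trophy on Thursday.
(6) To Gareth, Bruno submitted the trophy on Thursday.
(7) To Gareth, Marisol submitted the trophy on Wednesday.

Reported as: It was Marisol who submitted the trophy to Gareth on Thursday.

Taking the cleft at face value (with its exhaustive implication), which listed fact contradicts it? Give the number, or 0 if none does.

Focus of the cleft: "Marisol" (the agent). Presupposed background: same thing, recipient, setting (the trophy / Gareth / on Thursday).
The exhaustive reading says no other agent fits that background.
But fact (6) also has same thing, recipient, setting (the trophy / Gareth / on Thursday), with agent = Bruno — so the exhaustive reading fails.

6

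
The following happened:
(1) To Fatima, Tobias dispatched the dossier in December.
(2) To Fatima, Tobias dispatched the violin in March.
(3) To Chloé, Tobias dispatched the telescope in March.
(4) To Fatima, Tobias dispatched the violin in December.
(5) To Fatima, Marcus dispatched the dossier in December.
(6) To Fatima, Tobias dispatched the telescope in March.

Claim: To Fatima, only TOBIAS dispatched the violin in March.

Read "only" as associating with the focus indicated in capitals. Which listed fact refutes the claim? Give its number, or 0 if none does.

0

The capitals mark "Tobias" as focus. So "only" rules out other agents, with the rest (same thing, recipient, setting (the violin / Fatima / in March)) as background.
No fact matches same thing, recipient, setting (the violin / Fatima / in March) with a different agent — every other fact differs on at least one backgrounded slot. So no fact refutes it.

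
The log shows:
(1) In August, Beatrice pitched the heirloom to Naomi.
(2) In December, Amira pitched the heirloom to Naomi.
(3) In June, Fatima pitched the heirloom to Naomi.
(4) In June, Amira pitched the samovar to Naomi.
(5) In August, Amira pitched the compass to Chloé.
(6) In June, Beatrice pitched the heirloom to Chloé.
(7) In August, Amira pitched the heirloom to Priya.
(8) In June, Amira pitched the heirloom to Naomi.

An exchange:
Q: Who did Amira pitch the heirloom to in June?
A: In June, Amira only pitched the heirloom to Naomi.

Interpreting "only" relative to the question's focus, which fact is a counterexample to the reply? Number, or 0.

Answering "Who did ... to ...?" puts focus on the recipient — here, "Naomi".
So "only" ranges over recipients; the rest (Amira as agent and the heirloom as thing and in June as setting) is presupposed.
No fact keeps Amira as agent and the heirloom as thing and in June as setting while changing the recipient; every other fact differs on something backgrounded. The reply stands.
(Fact (4) would refute a reading with focus on the thing — but that is not what the question asks.)

0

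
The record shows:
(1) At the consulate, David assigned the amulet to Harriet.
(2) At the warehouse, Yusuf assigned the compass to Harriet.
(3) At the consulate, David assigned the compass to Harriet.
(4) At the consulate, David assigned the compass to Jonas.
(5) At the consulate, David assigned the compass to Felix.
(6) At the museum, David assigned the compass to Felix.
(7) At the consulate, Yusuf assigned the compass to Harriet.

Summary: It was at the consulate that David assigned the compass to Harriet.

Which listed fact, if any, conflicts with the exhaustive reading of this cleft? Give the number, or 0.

Focus of the cleft: "at the consulate" (the setting). Presupposed background: same agent, thing, recipient (David / the compass / Harriet).
Exhaustivity: at the consulate is the only setting satisfying that background.
No listed fact matches the background with a different setting. Exhaustivity holds.

0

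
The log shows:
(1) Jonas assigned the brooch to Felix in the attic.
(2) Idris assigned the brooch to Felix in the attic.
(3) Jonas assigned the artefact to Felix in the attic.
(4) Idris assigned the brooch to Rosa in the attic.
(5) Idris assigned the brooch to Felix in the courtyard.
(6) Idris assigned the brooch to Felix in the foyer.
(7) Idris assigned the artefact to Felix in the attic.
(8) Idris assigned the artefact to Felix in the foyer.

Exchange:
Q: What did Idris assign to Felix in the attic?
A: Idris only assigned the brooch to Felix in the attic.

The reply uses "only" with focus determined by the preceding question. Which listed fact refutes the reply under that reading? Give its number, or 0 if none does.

7

Answering "What did ...?" puts focus on the thing — here, "the brooch".
"Only" then excludes alternative things while the background — agent = Idris, recipient = Felix, setting = in the attic — is held fixed.
Fact (7) keeps agent = Idris, recipient = Felix, setting = in the attic but has thing = the artefact; that refutes the reply.
(Fact (5) would refute a reading with focus on the setting — but that is not what the question asks.)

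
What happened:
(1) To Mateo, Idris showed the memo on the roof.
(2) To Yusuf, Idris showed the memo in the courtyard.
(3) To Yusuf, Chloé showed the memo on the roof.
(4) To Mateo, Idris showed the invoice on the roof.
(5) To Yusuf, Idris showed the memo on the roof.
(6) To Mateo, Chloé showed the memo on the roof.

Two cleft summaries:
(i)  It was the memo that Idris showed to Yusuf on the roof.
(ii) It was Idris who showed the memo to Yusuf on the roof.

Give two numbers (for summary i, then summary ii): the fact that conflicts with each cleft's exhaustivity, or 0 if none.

Summary (i) focuses "the memo" (the thing); background agent = Idris, recipient = Yusuf, setting = on the roof. No fact matches that background with a different thing, so 0.
Summary (ii) focuses "Idris" (the agent); background thing = the memo, recipient = Yusuf, setting = on the roof. Fact (3) matches that background with agent = Chloé — refutes (ii).

0, 3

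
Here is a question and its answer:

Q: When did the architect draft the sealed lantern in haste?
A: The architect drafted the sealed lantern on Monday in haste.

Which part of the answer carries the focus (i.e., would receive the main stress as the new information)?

The wh-word "when" asks about the time.
In the answer, "the architect", "the sealed lantern" and "in haste" are given — repeated from the question.
The constituent filling the time gap is "on Monday"; that is the focus and would carry nuclear stress.

on Monday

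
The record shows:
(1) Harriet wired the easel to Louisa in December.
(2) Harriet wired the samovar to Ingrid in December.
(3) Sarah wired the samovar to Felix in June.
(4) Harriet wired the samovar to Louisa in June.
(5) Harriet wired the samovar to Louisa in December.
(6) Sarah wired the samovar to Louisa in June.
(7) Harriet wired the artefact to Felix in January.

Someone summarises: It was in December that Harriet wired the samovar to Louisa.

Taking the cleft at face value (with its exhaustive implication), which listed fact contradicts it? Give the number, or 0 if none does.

4

The cleft puts "in December" in focus and presupposes the open proposition with agent = Harriet, thing = the samovar, recipient = Louisa.
The exhaustive reading says no other setting fits that background.
But fact (4) also has agent = Harriet, thing = the samovar, recipient = Louisa, with setting = in June — so the exhaustive reading fails.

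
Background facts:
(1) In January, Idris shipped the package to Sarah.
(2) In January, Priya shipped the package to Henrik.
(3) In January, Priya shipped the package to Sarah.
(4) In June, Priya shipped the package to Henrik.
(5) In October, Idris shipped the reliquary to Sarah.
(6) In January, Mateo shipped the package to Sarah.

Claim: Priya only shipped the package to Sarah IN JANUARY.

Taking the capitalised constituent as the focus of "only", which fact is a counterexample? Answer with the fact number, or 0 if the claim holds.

Focus (in capitals) is "in January" — the setting. "Only" excludes alternative settings while holding fixed Priya as agent and the package as thing and Sarah as recipient.
Every other fact changes something in the background, not just the setting. Nothing refutes the claim.

0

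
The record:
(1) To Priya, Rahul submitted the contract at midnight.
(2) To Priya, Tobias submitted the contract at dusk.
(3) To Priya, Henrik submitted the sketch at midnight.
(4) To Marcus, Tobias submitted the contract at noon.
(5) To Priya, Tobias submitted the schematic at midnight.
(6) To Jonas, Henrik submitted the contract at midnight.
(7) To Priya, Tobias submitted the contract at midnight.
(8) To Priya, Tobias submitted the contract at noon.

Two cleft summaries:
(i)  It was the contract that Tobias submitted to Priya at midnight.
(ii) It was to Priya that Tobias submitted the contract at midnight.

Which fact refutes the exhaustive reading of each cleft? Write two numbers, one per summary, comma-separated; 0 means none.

(i): focus "the contract". Looking for agent = Tobias, recipient = Priya, setting = at midnight with some other thing — fact (5) has the schematic there. Refuted.
(ii): focus "Priya". No fact shares agent = Tobias, thing = the contract, setting = at midnight with a different recipient. 0.

5, 0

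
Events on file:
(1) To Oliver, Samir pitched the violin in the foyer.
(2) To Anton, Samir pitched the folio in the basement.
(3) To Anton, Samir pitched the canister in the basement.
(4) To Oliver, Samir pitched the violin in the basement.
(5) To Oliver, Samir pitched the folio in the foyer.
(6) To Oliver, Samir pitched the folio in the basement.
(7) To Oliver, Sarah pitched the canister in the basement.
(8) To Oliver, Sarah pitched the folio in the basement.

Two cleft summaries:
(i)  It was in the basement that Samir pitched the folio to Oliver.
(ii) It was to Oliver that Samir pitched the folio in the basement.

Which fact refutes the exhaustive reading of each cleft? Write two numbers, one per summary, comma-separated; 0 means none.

(i): focus "in the basement". Looking for Samir as agent and the folio as thing and Oliver as recipient with some other setting — fact (5) has in the foyer there. Refuted.
(ii): focus "Oliver". Looking for Samir as agent and the folio as thing and in the basement as setting with some other recipient — fact (2) has Anton there. Refuted.

5, 2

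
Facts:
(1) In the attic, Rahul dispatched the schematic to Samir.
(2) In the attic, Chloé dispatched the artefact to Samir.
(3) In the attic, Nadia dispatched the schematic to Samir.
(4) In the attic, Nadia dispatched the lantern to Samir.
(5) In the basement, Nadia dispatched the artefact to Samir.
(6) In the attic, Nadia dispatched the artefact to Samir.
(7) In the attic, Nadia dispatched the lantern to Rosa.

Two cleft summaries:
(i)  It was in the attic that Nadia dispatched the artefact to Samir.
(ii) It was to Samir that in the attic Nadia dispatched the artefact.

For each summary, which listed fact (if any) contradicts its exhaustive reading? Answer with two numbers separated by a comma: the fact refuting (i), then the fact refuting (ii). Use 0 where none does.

5, 0

Summary (i) focuses "in the attic" (the setting); background Nadia as agent and the artefact as thing and Samir as recipient. Fact (5) matches that background with setting = in the basement — refutes (i).
Summary (ii) focuses "Samir" (the recipient); background Nadia as agent and the artefact as thing and in the attic as setting. No fact matches that background with a different recipient, so 0.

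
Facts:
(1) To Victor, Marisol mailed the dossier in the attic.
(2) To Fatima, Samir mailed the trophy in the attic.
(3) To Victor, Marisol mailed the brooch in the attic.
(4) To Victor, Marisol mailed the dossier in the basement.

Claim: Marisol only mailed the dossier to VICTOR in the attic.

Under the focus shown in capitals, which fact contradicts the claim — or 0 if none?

0

The capitals mark "Victor" as focus. So "only" rules out other recipients, with the rest (agent = Marisol, thing = the dossier, setting = in the attic) as background.
Every other fact changes something in the background, not just the recipient. Nothing refutes the claim.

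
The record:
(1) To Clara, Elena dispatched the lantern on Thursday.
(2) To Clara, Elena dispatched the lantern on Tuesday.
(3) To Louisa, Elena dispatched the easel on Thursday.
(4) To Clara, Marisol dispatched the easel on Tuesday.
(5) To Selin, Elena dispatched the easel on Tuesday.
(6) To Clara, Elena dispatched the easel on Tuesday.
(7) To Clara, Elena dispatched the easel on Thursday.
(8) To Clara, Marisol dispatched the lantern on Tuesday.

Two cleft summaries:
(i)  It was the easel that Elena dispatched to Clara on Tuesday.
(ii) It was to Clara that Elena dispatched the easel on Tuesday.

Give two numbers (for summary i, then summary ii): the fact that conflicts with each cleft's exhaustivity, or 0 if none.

Summary (i) focuses "the easel" (the thing); background same agent, recipient, setting (Elena / Clara / on Tuesday). Fact (2) matches that background with thing = the lantern — refutes (i).
Summary (ii) focuses "Clara" (the recipient); background same agent, thing, setting (Elena / the easel / on Tuesday). Fact (5) matches that background with recipient = Selin — refutes (ii).

2, 5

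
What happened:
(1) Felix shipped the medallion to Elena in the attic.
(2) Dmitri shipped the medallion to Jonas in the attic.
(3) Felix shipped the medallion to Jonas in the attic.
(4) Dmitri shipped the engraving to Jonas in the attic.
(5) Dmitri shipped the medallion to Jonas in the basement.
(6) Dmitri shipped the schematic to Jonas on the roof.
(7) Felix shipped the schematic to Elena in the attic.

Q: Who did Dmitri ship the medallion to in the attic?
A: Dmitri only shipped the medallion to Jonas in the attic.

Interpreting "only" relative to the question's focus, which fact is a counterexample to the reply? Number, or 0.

0

The question "Who did ... to ...?" targets the recipient, so in the reply the focus falls on "Jonas".
"Only" then excludes alternative recipients while the background — agent = Dmitri, thing = the medallion, setting = in the attic — is held fixed.
No fact keeps agent = Dmitri, thing = the medallion, setting = in the attic while changing the recipient; every other fact differs on something backgrounded. The reply stands.
(Fact (5) would refute a reading with focus on the setting — but that is not what the question asks.)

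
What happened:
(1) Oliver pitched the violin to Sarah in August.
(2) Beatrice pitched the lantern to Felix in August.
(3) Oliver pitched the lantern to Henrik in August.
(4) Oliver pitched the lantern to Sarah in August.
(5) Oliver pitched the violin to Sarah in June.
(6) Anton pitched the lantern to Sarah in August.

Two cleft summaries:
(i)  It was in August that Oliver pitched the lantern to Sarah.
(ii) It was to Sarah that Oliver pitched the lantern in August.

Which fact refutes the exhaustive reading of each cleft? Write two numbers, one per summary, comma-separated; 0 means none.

(i): focus "in August". No fact shares agent = Oliver, thing = the lantern, recipient = Sarah with a different setting. 0.
(ii): focus "Sarah". Looking for agent = Oliver, thing = the lantern, setting = in August with some other recipient — fact (3) has Henrik there. Refuted.

0, 3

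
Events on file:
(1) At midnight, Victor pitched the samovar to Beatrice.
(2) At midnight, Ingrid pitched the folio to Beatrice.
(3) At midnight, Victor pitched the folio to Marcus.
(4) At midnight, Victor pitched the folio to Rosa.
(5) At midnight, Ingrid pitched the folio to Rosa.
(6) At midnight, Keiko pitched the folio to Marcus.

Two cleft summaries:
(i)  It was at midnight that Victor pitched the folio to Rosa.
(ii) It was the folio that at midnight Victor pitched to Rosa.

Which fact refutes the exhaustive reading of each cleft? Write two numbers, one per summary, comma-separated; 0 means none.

0, 0

Summary (i) focuses "at midnight" (the setting); background agent = Victor, thing = the folio, recipient = Rosa. No fact matches that background with a different setting, so 0.
Summary (ii) focuses "the folio" (the thing); background agent = Victor, recipient = Rosa, setting = at midnight. No fact matches that background with a different thing, so 0.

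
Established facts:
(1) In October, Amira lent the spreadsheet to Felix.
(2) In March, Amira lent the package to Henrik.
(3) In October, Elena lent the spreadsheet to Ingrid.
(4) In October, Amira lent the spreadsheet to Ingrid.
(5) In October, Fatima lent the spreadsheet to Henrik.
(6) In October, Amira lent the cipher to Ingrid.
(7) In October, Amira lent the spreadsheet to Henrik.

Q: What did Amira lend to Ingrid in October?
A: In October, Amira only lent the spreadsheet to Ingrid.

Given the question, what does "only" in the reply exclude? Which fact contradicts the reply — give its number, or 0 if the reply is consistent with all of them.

6

Answering "What did ...?" puts focus on the thing — here, "the spreadsheet".
"Only" then excludes alternative things while the background — same agent, recipient, setting (Amira / Ingrid / in October) — is held fixed.
Fact (6) keeps same agent, recipient, setting (Amira / Ingrid / in October) but has thing = the cipher; that refutes the reply.
(Fact (1) would refute a reading with focus on the recipient — but that is not what the question asks.)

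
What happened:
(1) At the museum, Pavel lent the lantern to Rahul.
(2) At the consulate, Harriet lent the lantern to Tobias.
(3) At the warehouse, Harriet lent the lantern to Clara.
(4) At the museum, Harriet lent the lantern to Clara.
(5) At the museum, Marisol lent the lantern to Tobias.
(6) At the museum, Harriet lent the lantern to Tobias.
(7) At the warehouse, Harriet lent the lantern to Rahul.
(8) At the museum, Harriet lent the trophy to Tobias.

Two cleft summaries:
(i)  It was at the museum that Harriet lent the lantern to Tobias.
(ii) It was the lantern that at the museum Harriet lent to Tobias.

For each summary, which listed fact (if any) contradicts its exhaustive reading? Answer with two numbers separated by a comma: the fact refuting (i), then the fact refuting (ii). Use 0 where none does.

2, 8

Summary (i) focuses "at the museum" (the setting); background same agent, thing, recipient (Harriet / the lantern / Tobias). Fact (2) matches that background with setting = at the consulate — refutes (i).
Summary (ii) focuses "the lantern" (the thing); background same agent, recipient, setting (Harriet / Tobias / at the museum). Fact (8) matches that background with thing = the trophy — refutes (ii).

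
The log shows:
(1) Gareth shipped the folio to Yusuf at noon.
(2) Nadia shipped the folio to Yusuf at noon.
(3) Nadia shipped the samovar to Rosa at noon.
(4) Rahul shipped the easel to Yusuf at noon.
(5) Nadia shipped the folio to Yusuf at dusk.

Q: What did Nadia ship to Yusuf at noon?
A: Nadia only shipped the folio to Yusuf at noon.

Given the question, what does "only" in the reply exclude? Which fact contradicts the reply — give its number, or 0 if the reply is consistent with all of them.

0

Answering "What did ...?" puts focus on the thing — here, "the folio".
"Only" then excludes alternative things while the background — Nadia as agent and Yusuf as recipient and at noon as setting — is held fixed.
No listed fact shares that background with another thing. Nothing contradicts the reply.
(Fact (5) would refute a reading with focus on the setting — but that is not what the question asks.)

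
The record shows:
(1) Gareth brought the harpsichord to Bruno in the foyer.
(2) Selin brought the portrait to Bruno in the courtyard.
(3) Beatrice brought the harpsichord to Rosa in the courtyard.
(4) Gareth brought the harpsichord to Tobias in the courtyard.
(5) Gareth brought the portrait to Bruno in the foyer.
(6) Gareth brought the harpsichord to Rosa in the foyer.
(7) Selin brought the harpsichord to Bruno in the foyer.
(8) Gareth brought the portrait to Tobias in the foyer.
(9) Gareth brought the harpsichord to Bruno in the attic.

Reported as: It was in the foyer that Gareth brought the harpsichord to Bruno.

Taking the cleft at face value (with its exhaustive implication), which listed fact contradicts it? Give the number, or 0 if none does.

9

The cleft puts "in the foyer" in focus and presupposes the open proposition with same agent, thing, recipient (Gareth / the harpsichord / Bruno).
The exhaustive reading says no other setting fits that background.
Fact (9) shares the background but with setting = in the attic; exhaustivity is violated.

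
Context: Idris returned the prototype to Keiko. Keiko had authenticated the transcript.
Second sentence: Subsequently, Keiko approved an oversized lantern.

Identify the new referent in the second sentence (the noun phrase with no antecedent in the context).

an oversized lantern

"Keiko" in the second sentence is given — already mentioned in the context.
"an oversized lantern" has no antecedent in the context; it is discourse-new (the indefinite article also signals a new referent).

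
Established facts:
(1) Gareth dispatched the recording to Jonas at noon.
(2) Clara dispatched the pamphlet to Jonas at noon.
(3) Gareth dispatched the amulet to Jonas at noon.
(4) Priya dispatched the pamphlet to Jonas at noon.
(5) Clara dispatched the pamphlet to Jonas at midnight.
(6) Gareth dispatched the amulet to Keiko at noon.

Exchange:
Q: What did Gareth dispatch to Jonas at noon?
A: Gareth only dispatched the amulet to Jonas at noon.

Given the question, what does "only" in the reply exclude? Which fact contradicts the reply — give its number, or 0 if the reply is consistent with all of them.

1

The question "What did ...?" targets the thing, so in the reply the focus falls on "the amulet".
So "only" ranges over things; the rest (agent = Gareth, recipient = Jonas, setting = at noon) is presupposed.
Fact (1) keeps agent = Gareth, recipient = Jonas, setting = at noon but has thing = the recording; that refutes the reply.
(Fact (6) would refute a reading with focus on the recipient — but that is not what the question asks.)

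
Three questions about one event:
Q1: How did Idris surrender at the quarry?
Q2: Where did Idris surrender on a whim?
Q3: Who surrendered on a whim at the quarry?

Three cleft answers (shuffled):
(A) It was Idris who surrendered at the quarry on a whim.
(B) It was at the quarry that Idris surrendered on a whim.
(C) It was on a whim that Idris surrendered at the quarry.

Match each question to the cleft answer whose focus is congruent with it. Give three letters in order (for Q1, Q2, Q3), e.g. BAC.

CBA

Q1 asks about the manner; cleft (C) focuses "on a whim", which is the manner — so Q1 → C.
Q2 asks about the location; cleft (B) focuses "at the quarry", which is the location — so Q2 → B.
Q3 asks about the subject (agent); cleft (A) focuses "Idris", which is the subject (agent) — so Q3 → A.
Mapping: Q1→C, Q2→B, Q3→A.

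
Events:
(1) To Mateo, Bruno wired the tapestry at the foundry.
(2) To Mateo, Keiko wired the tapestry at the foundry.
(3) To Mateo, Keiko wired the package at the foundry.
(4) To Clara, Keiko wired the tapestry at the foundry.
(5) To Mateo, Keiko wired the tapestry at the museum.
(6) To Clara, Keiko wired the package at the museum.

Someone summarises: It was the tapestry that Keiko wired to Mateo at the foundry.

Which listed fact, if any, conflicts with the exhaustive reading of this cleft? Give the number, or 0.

3

Focus of the cleft: "the tapestry" (the thing). Presupposed background: agent = Keiko, recipient = Mateo, setting = at the foundry.
Exhaustivity: the tapestry is the only thing satisfying that background.
But fact (3) also has agent = Keiko, recipient = Mateo, setting = at the foundry, with thing = the package — so the exhaustive reading fails.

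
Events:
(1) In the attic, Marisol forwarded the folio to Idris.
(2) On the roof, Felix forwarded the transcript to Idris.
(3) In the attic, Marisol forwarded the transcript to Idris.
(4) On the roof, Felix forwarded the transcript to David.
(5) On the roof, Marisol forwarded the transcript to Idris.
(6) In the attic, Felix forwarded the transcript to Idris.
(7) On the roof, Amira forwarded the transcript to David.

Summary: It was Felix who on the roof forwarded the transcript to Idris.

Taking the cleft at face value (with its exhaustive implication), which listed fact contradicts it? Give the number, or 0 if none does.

5

The cleft puts "Felix" in focus and presupposes the open proposition with thing = the transcript, recipient = Idris, setting = on the roof.
Exhaustivity: Felix is the only agent satisfying that background.
But fact (5) also has thing = the transcript, recipient = Idris, setting = on the roof, with agent = Marisol — so the exhaustive reading fails.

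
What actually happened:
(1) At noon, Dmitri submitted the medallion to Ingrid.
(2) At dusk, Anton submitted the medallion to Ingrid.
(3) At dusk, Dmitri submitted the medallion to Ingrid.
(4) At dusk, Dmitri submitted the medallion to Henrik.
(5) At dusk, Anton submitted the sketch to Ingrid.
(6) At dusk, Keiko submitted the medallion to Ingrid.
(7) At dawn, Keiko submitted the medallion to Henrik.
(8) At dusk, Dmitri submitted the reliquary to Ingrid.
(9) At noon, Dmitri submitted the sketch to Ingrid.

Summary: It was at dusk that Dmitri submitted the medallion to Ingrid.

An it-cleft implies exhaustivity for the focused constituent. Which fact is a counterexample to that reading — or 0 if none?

1

Focus of the cleft: "at dusk" (the setting). Presupposed background: same agent, thing, recipient (Dmitri / the medallion / Ingrid).
Exhaustivity: at dusk is the only setting satisfying that background.
Fact (1) shares the background but with setting = at noon; exhaustivity is violated.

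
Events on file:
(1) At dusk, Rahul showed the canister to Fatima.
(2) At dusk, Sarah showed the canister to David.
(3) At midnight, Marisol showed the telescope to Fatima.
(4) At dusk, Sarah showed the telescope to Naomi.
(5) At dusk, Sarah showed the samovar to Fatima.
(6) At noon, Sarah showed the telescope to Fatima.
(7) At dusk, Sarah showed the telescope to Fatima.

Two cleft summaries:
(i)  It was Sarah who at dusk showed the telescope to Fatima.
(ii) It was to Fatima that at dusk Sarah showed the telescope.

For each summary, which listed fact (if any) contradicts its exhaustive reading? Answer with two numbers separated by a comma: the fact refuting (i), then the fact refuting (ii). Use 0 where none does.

0, 4

(i): focus "Sarah". No fact shares same thing, recipient, setting (the telescope / Fatima / at dusk) with a different agent. 0.
(ii): focus "Fatima". Looking for same agent, thing, setting (Sarah / the telescope / at dusk) with some other recipient — fact (4) has Naomi there. Refuted.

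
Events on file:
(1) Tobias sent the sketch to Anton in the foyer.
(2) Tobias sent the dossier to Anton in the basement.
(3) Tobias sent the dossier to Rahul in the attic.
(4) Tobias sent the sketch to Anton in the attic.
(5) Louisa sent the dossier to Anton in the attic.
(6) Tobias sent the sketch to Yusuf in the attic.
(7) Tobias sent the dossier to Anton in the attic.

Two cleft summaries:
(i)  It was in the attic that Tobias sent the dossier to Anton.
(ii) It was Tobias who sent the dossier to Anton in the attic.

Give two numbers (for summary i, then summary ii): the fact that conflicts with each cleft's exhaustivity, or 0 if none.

(i): focus "in the attic". Looking for Tobias as agent and the dossier as thing and Anton as recipient with some other setting — fact (2) has in the basement there. Refuted.
(ii): focus "Tobias". Looking for the dossier as thing and Anton as recipient and in the attic as setting with some other agent — fact (5) has Louisa there. Refuted.

2, 5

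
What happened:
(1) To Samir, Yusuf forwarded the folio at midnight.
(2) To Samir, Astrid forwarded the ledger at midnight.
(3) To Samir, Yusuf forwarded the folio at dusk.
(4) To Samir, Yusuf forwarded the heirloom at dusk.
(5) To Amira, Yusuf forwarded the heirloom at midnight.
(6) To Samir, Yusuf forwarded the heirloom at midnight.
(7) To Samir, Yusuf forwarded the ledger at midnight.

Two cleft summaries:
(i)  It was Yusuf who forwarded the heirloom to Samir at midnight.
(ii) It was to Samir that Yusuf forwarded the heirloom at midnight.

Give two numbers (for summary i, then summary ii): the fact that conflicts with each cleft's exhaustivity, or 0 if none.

Summary (i) focuses "Yusuf" (the agent); background same thing, recipient, setting (the heirloom / Samir / at midnight). No fact matches that background with a different agent, so 0.
Summary (ii) focuses "Samir" (the recipient); background same agent, thing, setting (Yusuf / the heirloom / at midnight). Fact (5) matches that background with recipient = Amira — refutes (ii).

0, 5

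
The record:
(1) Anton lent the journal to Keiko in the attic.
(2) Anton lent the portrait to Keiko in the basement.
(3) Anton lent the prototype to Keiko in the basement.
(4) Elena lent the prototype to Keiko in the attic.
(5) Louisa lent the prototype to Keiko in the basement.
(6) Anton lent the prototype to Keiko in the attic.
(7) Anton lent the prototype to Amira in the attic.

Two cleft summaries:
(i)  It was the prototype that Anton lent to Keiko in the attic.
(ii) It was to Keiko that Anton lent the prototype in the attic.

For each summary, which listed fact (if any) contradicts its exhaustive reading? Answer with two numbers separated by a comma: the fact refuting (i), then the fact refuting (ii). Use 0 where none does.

1, 7

(i): focus "the prototype". Looking for agent = Anton, recipient = Keiko, setting = in the attic with some other thing — fact (1) has the journal there. Refuted.
(ii): focus "Keiko". Looking for agent = Anton, thing = the prototype, setting = in the attic with some other recipient — fact (7) has Amira there. Refuted.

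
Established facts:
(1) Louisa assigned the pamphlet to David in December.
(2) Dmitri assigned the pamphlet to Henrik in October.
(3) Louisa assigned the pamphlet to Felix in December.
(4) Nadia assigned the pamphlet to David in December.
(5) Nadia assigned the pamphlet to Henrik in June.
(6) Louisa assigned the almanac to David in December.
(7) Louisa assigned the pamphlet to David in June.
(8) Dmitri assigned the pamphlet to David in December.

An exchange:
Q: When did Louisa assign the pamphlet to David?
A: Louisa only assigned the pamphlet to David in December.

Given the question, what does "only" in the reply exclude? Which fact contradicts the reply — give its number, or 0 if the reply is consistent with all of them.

7

The question "When did ...?" targets the setting, so in the reply the focus falls on "in December".
So "only" ranges over settings; the rest (same agent, thing, recipient (Louisa / the pamphlet / David)) is presupposed.
Fact (7) keeps same agent, thing, recipient (Louisa / the pamphlet / David) but has setting = in June; that refutes the reply.
(Fact (3) would refute a reading with focus on the recipient — but that is not what the question asks.)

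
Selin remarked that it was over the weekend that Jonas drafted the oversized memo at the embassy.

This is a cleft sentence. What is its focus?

In an it-cleft "It was X that/who ...", the clefted constituent X is the focus; the that/who-clause expresses the presupposed open proposition.
Here the focus is "over the weekend". The backgrounded (presupposed) material includes "Jonas", "the oversized memo" and "at the embassy".

over the weekend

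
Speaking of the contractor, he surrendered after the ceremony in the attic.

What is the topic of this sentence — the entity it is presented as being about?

The construction explicitly marks "the contractor" as what the sentence is about — the topic.
The remainder of the clause is the comment (what is said about the topic).

the contractor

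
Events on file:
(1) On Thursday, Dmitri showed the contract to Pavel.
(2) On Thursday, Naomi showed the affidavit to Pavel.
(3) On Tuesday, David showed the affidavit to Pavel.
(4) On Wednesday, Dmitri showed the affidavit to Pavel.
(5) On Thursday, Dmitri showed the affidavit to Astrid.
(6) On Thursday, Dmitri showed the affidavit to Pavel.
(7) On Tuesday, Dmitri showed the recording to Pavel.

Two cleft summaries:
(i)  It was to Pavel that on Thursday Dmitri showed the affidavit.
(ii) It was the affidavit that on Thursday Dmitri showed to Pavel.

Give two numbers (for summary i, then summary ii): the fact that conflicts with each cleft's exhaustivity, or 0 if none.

5, 1

Summary (i) focuses "Pavel" (the recipient); background same agent, thing, setting (Dmitri / the affidavit / on Thursday). Fact (5) matches that background with recipient = Astrid — refutes (i).
Summary (ii) focuses "the affidavit" (the thing); background same agent, recipient, setting (Dmitri / Pavel / on Thursday). Fact (1) matches that background with thing = the contract — refutes (ii).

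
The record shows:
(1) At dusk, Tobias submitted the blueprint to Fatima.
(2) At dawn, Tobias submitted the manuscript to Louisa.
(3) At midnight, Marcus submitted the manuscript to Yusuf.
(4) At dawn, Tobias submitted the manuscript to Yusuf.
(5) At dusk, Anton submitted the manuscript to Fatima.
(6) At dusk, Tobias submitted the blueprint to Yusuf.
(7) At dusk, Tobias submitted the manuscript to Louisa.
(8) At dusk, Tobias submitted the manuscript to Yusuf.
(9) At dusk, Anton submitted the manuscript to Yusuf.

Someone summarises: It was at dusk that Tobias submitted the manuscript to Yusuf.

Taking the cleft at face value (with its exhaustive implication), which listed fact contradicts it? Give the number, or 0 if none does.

4

Focus of the cleft: "at dusk" (the setting). Presupposed background: same agent, thing, recipient (Tobias / the manuscript / Yusuf).
The exhaustive reading says no other setting fits that background.
Fact (4) shares the background but with setting = at dawn; exhaustivity is violated.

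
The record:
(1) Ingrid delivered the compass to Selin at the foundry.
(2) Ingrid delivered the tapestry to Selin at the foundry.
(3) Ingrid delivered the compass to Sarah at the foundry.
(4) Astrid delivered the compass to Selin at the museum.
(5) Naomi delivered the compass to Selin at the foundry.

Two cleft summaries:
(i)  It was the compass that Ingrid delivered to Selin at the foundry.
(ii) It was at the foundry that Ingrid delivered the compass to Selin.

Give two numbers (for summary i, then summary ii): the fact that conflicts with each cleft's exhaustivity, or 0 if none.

Summary (i) focuses "the compass" (the thing); background agent = Ingrid, recipient = Selin, setting = at the foundry. Fact (2) matches that background with thing = the tapestry — refutes (i).
Summary (ii) focuses "at the foundry" (the setting); background agent = Ingrid, thing = the compass, recipient = Selin. No fact matches that background with a different setting, so 0.

2, 0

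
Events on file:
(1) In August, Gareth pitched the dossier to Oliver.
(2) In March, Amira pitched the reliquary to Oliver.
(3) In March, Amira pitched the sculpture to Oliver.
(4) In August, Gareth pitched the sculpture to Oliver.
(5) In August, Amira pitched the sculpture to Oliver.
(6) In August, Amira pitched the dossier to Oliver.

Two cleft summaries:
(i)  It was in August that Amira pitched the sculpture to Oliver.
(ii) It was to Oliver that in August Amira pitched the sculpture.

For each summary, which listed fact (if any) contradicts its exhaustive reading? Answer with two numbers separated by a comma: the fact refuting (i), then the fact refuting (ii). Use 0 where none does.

3, 0

Summary (i) focuses "in August" (the setting); background agent = Amira, thing = the sculpture, recipient = Oliver. Fact (3) matches that background with setting = in March — refutes (i).
Summary (ii) focuses "Oliver" (the recipient); background agent = Amira, thing = the sculpture, setting = in August. No fact matches that background with a different recipient, so 0.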